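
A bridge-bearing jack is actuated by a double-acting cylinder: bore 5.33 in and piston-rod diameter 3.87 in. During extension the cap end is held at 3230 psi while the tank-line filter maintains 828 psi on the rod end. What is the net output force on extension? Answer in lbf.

Cap-side area A_cap = π/4 × (5.33 in)² = 22.31 in^2
Rod-side annular area A_ann = π/4 × (5.33² − 3.87²) = 10.55 in^2
Net thrust = P_cap·A_cap − P_rod·A_ann = 72070 lbf − 8735 lbf

F ≈ 63300 lbf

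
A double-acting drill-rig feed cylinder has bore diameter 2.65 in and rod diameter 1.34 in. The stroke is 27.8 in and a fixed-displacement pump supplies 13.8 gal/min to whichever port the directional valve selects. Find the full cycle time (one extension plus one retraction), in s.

Cap-side area A_cap = π/4 × (2.65 in)² = 5.515 in^2
Rod-side annular area A_ann = π/4 × (2.65² − 1.34²) = 4.105 in^2
t_ext = A_cap·L/Q = 2.886 s
t_ret = A_ann·L/Q = 2.148 s
t_cycle = t_ext + t_ret

t ≈ 5.03 s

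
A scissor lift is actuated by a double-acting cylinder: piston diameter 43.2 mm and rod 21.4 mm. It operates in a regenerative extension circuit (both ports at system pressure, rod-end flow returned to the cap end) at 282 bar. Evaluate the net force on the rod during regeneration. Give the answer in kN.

F ≈ 10.1 kN

With equal pressure on both faces, forces on the annular region cancel; the net push is pressure × rod cross-section.
Rod cross-section A_rod = π/4 × (21.4 mm)² = 359.7 mm^2
F = P × A_rod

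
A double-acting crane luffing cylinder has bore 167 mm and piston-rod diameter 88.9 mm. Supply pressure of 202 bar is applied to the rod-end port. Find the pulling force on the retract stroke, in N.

F ≈ 3.17e5 N

Rod-side annular area A_ann = π/4 × (167² − 88.9²) = 15700 mm^2
On retraction the pressure acts on the annular area (bore minus rod).
F = P × A_ann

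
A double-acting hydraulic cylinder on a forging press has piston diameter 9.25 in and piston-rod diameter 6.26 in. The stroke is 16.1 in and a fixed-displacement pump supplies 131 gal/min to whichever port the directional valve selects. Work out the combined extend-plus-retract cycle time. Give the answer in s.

Cap-side area A_cap = π/4 × (9.25 in)² = 67.20 in^2
Rod-side annular area A_ann = π/4 × (9.25² − 6.26²) = 36.42 in^2
t_ext = A_cap·L/Q = 2.145 s
t_ret = A_ann·L/Q = 1.163 s
t_cycle = t_ext + t_ret

t ≈ 3.31 s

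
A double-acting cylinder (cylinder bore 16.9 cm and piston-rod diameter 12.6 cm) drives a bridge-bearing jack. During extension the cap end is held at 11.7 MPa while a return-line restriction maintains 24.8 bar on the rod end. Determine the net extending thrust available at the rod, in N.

Cap-side area A_cap = π/4 × (16.9 cm)² = 224.3 cm^2
Rod-side annular area A_ann = π/4 × (16.9² − 12.6²) = 99.63 cm^2
Net thrust = P_cap·A_cap − P_rod·A_ann = 2.625e5 N − 24710 N

F ≈ 2.38e5 N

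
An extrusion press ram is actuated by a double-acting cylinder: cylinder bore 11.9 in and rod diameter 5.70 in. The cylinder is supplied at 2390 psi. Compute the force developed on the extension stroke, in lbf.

F ≈ 2.66e5 lbf

Cap-side area A_cap = π/4 × (11.9 in)² = 111.2 in^2
F = P × A_cap = 2390 psi × A_cap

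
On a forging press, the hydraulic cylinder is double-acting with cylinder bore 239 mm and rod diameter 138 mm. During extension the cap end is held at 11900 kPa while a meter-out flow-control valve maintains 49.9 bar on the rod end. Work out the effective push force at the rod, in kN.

F ≈ 385 kN

Cap-side area A_cap = π/4 × (239 mm)² = 44860 mm^2
Rod-side annular area A_ann = π/4 × (239² − 138²) = 29910 mm^2
Net thrust = P_cap·A_cap − P_rod·A_ann = 533.9 kN − 149.2 kN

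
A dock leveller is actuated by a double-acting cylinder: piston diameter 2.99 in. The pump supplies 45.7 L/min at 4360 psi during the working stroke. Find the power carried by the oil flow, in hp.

Hydraulic power = P × Q

W ≈ 30.7 hp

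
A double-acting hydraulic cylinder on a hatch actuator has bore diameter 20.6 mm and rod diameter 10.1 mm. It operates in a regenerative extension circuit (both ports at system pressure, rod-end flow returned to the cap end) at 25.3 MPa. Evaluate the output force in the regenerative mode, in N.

With equal pressure on both faces, forces on the annular region cancel; the net push is pressure × rod cross-section.
Rod cross-section A_rod = π/4 × (10.1 mm)² = 80.12 mm^2
F = P × A_rod

F ≈ 2030 N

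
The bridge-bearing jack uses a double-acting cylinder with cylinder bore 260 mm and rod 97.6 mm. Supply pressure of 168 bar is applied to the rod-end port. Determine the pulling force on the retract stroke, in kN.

F ≈ 766 kN

Rod-side annular area A_ann = π/4 × (260² − 97.6²) = 45610 mm^2
On retraction the pressure acts on the annular area (bore minus rod).
F = P × A_ann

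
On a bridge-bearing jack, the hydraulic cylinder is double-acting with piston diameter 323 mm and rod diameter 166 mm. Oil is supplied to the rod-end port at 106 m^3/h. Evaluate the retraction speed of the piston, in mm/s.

Rod-side annular area A_ann = π/4 × (323² − 166²) = 60300 mm^2
Flow into the rod-end port fills the annular volume.
v = Q / A

v ≈ 488 mm/s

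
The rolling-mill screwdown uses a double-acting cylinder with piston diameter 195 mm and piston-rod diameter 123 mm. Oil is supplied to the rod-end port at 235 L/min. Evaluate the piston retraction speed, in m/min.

Rod-side annular area A_ann = π/4 × (195² − 123²) = 17980 mm^2
Flow into the rod-end port fills the annular volume.
v = Q / A

v ≈ 13.1 m/min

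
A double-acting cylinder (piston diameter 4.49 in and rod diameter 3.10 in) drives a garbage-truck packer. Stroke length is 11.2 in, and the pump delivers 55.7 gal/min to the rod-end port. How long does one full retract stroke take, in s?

Rod-side annular area A_ann = π/4 × (4.49² − 3.10²) = 8.286 in^2
Swept volume V = A × L; t = V / Q = A·L / Q

t ≈ 0.433 s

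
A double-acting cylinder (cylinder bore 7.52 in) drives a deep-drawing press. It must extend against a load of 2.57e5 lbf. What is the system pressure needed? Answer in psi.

P ≈ 5790 psi

Cap-side area A_cap = π/4 × (7.52 in)² = 44.41 in^2
P = F / A = 2.57e5 lbf / A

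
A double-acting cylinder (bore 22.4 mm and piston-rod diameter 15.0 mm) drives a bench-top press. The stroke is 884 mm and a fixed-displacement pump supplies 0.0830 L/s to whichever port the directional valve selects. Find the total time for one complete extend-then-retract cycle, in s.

t ≈ 6.51 s

Cap-side area A_cap = π/4 × (22.4 mm)² = 394.1 mm^2
Rod-side annular area A_ann = π/4 × (22.4² − 15.0²) = 217.4 mm^2
t_ext = A_cap·L/Q = 4.197 s
t_ret = A_ann·L/Q = 2.315 s
t_cycle = t_ext + t_ret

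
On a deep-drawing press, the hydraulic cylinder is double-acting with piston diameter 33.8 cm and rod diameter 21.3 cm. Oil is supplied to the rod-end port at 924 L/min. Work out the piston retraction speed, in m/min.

Rod-side annular area A_ann = π/4 × (33.8² − 21.3²) = 540.9 cm^2
Flow into the rod-end port fills the annular volume.
v = Q / A

v ≈ 17.1 m/min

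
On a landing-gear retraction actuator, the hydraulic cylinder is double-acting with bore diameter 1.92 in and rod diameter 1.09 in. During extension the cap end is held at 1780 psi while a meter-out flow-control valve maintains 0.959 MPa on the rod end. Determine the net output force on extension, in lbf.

Cap-side area A_cap = π/4 × (1.92 in)² = 2.895 in^2
Rod-side annular area A_ann = π/4 × (1.92² − 1.09²) = 1.962 in^2
Net thrust = P_cap·A_cap − P_rod·A_ann = 5154 lbf − 272.9 lbf

F ≈ 4880 lbf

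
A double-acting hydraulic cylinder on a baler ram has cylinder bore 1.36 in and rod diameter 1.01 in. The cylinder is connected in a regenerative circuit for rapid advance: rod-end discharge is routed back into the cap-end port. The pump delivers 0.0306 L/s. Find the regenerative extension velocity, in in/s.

In regeneration the rod-end outflow joins the pump flow into the cap end, so the net volume the pump must supply per unit advance equals the rod cross-section area.
Rod cross-section A_rod = π/4 × (1.01 in)² = 0.8012 in^2
v = Q_pump / A_rod

v ≈ 2.33 in/s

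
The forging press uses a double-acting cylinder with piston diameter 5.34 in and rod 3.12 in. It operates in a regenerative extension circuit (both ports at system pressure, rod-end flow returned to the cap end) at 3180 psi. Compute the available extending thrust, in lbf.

With equal pressure on both faces, forces on the annular region cancel; the net push is pressure × rod cross-section.
Rod cross-section A_rod = π/4 × (3.12 in)² = 7.645 in^2
F = P × A_rod

F ≈ 24300 lbf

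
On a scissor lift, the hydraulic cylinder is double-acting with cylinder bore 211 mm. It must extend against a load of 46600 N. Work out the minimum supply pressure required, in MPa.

Cap-side area A_cap = π/4 × (211 mm)² = 34970 mm^2
P = F / A = 46600 N / A

P ≈ 1.33 MPa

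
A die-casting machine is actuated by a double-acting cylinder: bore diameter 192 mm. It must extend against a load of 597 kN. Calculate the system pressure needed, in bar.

Cap-side area A_cap = π/4 × (192 mm)² = 28950 mm^2
P = F / A = 597 kN / A

P ≈ 206 bar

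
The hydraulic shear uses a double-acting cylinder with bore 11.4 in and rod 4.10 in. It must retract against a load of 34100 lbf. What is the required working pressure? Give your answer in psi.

Rod-side annular area A_ann = π/4 × (11.4² − 4.10²) = 88.87 in^2
Retraction: pressure acts on the annular area.
P = F / A = 34100 lbf / A

P ≈ 384 psi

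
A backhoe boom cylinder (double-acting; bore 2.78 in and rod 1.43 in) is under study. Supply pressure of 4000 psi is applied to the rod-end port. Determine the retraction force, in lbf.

Rod-side annular area A_ann = π/4 × (2.78² − 1.43²) = 4.464 in^2
On retraction the pressure acts on the annular area (bore minus rod).
F = P × A_ann

F ≈ 17900 lbf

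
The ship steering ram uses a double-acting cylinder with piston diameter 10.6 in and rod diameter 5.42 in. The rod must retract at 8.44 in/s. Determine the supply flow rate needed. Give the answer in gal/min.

Q ≈ 143 gal/min

Rod-side annular area A_ann = π/4 × (10.6² − 5.42²) = 65.18 in^2
Q = A × v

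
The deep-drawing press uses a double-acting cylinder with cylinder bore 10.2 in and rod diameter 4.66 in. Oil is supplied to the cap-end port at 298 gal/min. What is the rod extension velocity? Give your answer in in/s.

Cap-side area A_cap = π/4 × (10.2 in)² = 81.71 in^2
v = Q / A

v ≈ 14.0 in/s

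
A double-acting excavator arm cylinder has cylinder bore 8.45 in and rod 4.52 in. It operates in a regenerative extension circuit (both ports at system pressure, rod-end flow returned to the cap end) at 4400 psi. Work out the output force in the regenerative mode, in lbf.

With equal pressure on both faces, forces on the annular region cancel; the net push is pressure × rod cross-section.
Rod cross-section A_rod = π/4 × (4.52 in)² = 16.05 in^2
F = P × A_rod

F ≈ 70600 lbf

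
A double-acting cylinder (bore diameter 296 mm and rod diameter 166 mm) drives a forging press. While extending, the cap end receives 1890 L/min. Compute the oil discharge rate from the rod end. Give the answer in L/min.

Q_out ≈ 1300 L/min

Cap-side area A_cap = π/4 × (296 mm)² = 68810 mm^2
Rod-side annular area A_ann = π/4 × (296² − 166²) = 47170 mm^2
Piston speed v = Q_in/A_cap; rod-end outflow Q_out = v × A_ann = Q_in × A_ann/A_cap.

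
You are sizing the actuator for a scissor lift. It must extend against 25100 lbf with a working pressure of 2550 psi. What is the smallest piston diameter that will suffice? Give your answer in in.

D ≈ 3.54 in

Extension force acts on the full piston face: F = P × (π/4)D².
D = √(4F / (πP)) = √(4 × 25100 lbf / (π × 2550 psi))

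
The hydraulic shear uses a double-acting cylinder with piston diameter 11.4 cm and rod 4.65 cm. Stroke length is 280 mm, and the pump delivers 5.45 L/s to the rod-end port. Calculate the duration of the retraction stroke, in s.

t ≈ 0.437 s

Rod-side annular area A_ann = π/4 × (11.4² − 4.65²) = 85.09 cm^2
Swept volume V = A × L; t = V / Q = A·L / Q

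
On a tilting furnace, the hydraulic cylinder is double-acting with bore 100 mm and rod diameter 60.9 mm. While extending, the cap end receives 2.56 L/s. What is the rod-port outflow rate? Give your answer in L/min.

Cap-side area A_cap = π/4 × (100 mm)² = 7854 mm^2
Rod-side annular area A_ann = π/4 × (100² − 60.9²) = 4941 mm^2
Piston speed v = Q_in/A_cap; rod-end outflow Q_out = v × A_ann = Q_in × A_ann/A_cap.

Q_out ≈ 96.6 L/min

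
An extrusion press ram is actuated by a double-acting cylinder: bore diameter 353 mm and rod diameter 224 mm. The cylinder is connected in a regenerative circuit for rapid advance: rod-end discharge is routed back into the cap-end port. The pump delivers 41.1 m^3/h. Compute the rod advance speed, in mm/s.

v ≈ 290 mm/s

In regeneration the rod-end outflow joins the pump flow into the cap end, so the net volume the pump must supply per unit advance equals the rod cross-section area.
Rod cross-section A_rod = π/4 × (224 mm)² = 39410 mm^2
v = Q_pump / A_rod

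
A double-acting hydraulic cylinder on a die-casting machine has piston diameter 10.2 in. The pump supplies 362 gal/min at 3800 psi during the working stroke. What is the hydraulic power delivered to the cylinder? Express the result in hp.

Hydraulic power = P × Q

W ≈ 802 hp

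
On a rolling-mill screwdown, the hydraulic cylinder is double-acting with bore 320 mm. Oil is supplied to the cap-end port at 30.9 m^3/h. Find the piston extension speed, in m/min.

Cap-side area A_cap = π/4 × (320 mm)² = 80420 mm^2
v = Q / A

v ≈ 6.40 m/min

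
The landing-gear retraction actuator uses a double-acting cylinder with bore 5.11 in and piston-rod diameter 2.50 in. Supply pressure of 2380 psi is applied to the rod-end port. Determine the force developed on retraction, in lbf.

Rod-side annular area A_ann = π/4 × (5.11² − 2.50²) = 15.60 in^2
On retraction the pressure acts on the annular area (bore minus rod).
F = P × A_ann

F ≈ 37100 lbf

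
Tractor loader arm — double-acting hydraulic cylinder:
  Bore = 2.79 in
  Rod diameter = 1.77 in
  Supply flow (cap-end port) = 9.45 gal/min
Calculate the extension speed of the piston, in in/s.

v ≈ 5.95 in/s

Cap-side area A_cap = π/4 × (2.79 in)² = 6.114 in^2
v = Q / A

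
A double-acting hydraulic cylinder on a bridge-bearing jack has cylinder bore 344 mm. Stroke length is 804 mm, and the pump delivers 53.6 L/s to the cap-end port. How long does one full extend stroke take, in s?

Cap-side area A_cap = π/4 × (344 mm)² = 92940 mm^2
Swept volume V = A × L; t = V / Q = A·L / Q

t ≈ 1.39 s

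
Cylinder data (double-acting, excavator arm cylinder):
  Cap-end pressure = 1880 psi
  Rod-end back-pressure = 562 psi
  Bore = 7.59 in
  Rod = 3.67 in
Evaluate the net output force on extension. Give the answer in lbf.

F ≈ 65600 lbf

Cap-side area A_cap = π/4 × (7.59 in)² = 45.25 in^2
Rod-side annular area A_ann = π/4 × (7.59² − 3.67²) = 34.67 in^2
Net thrust = P_cap·A_cap − P_rod·A_ann = 85060 lbf − 19480 lbf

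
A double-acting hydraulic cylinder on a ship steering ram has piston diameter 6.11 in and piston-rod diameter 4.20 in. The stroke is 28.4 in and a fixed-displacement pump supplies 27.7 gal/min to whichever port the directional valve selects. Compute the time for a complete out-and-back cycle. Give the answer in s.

t ≈ 11.9 s

Cap-side area A_cap = π/4 × (6.11 in)² = 29.32 in^2
Rod-side annular area A_ann = π/4 × (6.11² − 4.20²) = 15.47 in^2
t_ext = A_cap·L/Q = 7.808 s
t_ret = A_ann·L/Q = 4.119 s
t_cycle = t_ext + t_ret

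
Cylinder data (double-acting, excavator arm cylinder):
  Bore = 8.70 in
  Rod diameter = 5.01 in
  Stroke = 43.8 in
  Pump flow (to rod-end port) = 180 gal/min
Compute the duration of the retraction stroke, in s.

t ≈ 2.51 s

Rod-side annular area A_ann = π/4 × (8.70² − 5.01²) = 39.73 in^2
Swept volume V = A × L; t = V / Q = A·L / Q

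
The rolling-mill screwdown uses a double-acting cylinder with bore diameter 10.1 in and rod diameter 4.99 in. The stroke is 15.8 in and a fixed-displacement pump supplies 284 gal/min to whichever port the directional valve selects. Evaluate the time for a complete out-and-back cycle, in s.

Cap-side area A_cap = π/4 × (10.1 in)² = 80.12 in^2
Rod-side annular area A_ann = π/4 × (10.1² − 4.99²) = 60.56 in^2
t_ext = A_cap·L/Q = 1.158 s
t_ret = A_ann·L/Q = 0.8751 s
t_cycle = t_ext + t_ret

t ≈ 2.03 s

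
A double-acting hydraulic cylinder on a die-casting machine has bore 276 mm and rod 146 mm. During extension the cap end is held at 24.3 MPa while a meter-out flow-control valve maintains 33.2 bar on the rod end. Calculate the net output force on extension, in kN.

F ≈ 1310 kN

Cap-side area A_cap = π/4 × (276 mm)² = 59830 mm^2
Rod-side annular area A_ann = π/4 × (276² − 146²) = 43090 mm^2
Net thrust = P_cap·A_cap − P_rod·A_ann = 1454 kN − 143.0 kN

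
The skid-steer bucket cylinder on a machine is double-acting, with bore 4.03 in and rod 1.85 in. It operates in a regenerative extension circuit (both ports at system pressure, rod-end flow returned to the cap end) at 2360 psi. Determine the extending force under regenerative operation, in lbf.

F ≈ 6340 lbf

With equal pressure on both faces, forces on the annular region cancel; the net push is pressure × rod cross-section.
Rod cross-section A_rod = π/4 × (1.85 in)² = 2.688 in^2
F = P × A_rod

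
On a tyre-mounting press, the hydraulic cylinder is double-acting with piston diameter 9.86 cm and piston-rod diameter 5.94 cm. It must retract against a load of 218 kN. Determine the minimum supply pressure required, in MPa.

P ≈ 44.8 MPa

Rod-side annular area A_ann = π/4 × (9.86² − 5.94²) = 48.64 cm^2
Retraction: pressure acts on the annular area.
P = F / A = 218 kN / A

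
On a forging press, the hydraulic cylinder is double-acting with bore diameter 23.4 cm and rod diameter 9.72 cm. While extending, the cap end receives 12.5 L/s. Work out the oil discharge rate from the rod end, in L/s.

Q_out ≈ 10.3 L/s

Cap-side area A_cap = π/4 × (23.4 cm)² = 430.1 cm^2
Rod-side annular area A_ann = π/4 × (23.4² − 9.72²) = 355.8 cm^2
Piston speed v = Q_in/A_cap; rod-end outflow Q_out = v × A_ann = Q_in × A_ann/A_cap.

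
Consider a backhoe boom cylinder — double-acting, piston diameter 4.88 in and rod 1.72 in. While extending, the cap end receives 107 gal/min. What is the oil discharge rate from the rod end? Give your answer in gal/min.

Cap-side area A_cap = π/4 × (4.88 in)² = 18.70 in^2
Rod-side annular area A_ann = π/4 × (4.88² − 1.72²) = 16.38 in^2
Piston speed v = Q_in/A_cap; rod-end outflow Q_out = v × A_ann = Q_in × A_ann/A_cap.

Q_out ≈ 93.7 gal/min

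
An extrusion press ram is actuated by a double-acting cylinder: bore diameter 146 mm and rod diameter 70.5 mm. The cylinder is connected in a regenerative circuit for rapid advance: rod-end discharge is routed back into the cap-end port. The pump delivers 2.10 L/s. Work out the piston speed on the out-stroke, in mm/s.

v ≈ 538 mm/s

In regeneration the rod-end outflow joins the pump flow into the cap end, so the net volume the pump must supply per unit advance equals the rod cross-section area.
Rod cross-section A_rod = π/4 × (70.5 mm)² = 3904 mm^2
v = Q_pump / A_rod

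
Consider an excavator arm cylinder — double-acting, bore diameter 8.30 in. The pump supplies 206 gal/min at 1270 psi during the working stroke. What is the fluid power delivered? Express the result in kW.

Hydraulic power = P × Q

W ≈ 114 kW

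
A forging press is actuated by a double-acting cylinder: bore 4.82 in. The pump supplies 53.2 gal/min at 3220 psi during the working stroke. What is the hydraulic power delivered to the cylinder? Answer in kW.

Hydraulic power = P × Q

W ≈ 74.5 kW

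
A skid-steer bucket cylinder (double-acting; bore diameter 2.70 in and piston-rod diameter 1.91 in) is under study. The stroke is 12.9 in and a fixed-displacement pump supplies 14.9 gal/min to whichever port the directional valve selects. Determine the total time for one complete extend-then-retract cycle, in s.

t ≈ 1.93 s

Cap-side area A_cap = π/4 × (2.70 in)² = 5.726 in^2
Rod-side annular area A_ann = π/4 × (2.70² − 1.91²) = 2.860 in^2
t_ext = A_cap·L/Q = 1.288 s
t_ret = A_ann·L/Q = 0.6432 s
t_cycle = t_ext + t_ret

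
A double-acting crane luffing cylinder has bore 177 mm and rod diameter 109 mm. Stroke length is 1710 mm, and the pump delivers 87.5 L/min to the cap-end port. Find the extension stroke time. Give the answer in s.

t ≈ 28.9 s

Cap-side area A_cap = π/4 × (177 mm)² = 24610 mm^2
Swept volume V = A × L; t = V / Q = A·L / Q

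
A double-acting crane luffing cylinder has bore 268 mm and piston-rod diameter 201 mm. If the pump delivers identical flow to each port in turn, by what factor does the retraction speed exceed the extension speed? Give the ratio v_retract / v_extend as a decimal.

v_ret/v_ext ≈ 2.29

Cap-side area A_cap = π/4 × (268 mm)² = 56410 mm^2
Rod-side annular area A_ann = π/4 × (268² − 201²) = 24680 mm^2
For equal Q, v ∝ 1/A, so v_ret/v_ext = A_cap/A_ann.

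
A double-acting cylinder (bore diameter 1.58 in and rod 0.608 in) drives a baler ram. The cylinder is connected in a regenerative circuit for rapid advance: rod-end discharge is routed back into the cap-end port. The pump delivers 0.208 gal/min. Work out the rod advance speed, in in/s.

v ≈ 2.76 in/s

In regeneration the rod-end outflow joins the pump flow into the cap end, so the net volume the pump must supply per unit advance equals the rod cross-section area.
Rod cross-section A_rod = π/4 × (0.608 in)² = 0.2903 in^2
v = Q_pump / A_rod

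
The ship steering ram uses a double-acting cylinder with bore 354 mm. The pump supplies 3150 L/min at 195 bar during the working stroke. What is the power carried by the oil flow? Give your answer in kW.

W ≈ 1020 kW

Hydraulic power = P × Q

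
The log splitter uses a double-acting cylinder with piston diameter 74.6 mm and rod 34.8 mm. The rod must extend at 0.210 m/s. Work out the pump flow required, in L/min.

Q ≈ 55.1 L/min

Cap-side area A_cap = π/4 × (74.6 mm)² = 4371 mm^2
Q = A × v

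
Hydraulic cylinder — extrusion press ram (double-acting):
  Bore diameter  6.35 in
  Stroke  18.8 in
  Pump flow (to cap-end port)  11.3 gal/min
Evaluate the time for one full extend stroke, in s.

t ≈ 13.7 s

Cap-side area A_cap = π/4 × (6.35 in)² = 31.67 in^2
Swept volume V = A × L; t = V / Q = A·L / Q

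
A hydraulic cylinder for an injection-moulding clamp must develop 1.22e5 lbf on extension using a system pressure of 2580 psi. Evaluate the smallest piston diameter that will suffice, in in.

D ≈ 7.76 in

Extension force acts on the full piston face: F = P × (π/4)D².
D = √(4F / (πP)) = √(4 × 1.22e5 lbf / (π × 2580 psi))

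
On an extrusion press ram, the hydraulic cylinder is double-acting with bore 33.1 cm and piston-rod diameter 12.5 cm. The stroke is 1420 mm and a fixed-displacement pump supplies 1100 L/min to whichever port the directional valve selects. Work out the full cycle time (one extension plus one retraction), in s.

t ≈ 12.4 s

Cap-side area A_cap = π/4 × (33.1 cm)² = 860.5 cm^2
Rod-side annular area A_ann = π/4 × (33.1² − 12.5²) = 737.8 cm^2
t_ext = A_cap·L/Q = 6.665 s
t_ret = A_ann·L/Q = 5.714 s
t_cycle = t_ext + t_ret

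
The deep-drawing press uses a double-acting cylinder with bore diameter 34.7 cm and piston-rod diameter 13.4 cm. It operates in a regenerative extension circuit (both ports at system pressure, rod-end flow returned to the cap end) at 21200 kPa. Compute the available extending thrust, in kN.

With equal pressure on both faces, forces on the annular region cancel; the net push is pressure × rod cross-section.
Rod cross-section A_rod = π/4 × (13.4 cm)² = 141.0 cm^2
F = P × A_rod

F ≈ 299 kN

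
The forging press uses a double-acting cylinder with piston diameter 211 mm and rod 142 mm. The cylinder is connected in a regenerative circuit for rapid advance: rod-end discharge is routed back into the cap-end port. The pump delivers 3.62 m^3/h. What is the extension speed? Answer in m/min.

In regeneration the rod-end outflow joins the pump flow into the cap end, so the net volume the pump must supply per unit advance equals the rod cross-section area.
Rod cross-section A_rod = π/4 × (142 mm)² = 15840 mm^2
v = Q_pump / A_rod

v ≈ 3.81 m/min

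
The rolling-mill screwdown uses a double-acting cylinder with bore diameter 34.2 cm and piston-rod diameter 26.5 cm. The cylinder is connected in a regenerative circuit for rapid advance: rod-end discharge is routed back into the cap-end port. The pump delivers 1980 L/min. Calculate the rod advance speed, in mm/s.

v ≈ 598 mm/s

In regeneration the rod-end outflow joins the pump flow into the cap end, so the net volume the pump must supply per unit advance equals the rod cross-section area.
Rod cross-section A_rod = π/4 × (26.5 cm)² = 551.5 cm^2
v = Q_pump / A_rod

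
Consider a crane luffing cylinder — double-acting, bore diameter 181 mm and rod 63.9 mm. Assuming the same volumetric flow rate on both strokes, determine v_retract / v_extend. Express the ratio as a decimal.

v_ret/v_ext ≈ 1.14

Cap-side area A_cap = π/4 × (181 mm)² = 25730 mm^2
Rod-side annular area A_ann = π/4 × (181² − 63.9²) = 22520 mm^2
For equal Q, v ∝ 1/A, so v_ret/v_ext = A_cap/A_ann.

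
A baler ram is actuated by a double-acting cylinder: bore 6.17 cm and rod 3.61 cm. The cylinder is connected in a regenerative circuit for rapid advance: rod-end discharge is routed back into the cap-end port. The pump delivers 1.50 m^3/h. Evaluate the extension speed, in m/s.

v ≈ 0.407 m/s

In regeneration the rod-end outflow joins the pump flow into the cap end, so the net volume the pump must supply per unit advance equals the rod cross-section area.
Rod cross-section A_rod = π/4 × (3.61 cm)² = 10.24 cm^2
v = Q_pump / A_rod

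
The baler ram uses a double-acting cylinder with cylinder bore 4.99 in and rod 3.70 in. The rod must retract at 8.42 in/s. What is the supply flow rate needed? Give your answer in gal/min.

Rod-side annular area A_ann = π/4 × (4.99² − 3.70²) = 8.804 in^2
Q = A × v

Q ≈ 19.3 gal/min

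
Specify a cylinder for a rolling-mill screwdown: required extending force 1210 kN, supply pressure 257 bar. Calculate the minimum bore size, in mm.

Extension force acts on the full piston face: F = P × (π/4)D².
D = √(4F / (πP)) = √(4 × 1210 kN / (π × 257 bar))

D ≈ 245 mm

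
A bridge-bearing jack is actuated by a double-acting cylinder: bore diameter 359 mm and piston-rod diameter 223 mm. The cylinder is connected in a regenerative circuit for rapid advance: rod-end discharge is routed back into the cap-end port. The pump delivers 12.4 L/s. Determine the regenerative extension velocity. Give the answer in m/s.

v ≈ 0.317 m/s

In regeneration the rod-end outflow joins the pump flow into the cap end, so the net volume the pump must supply per unit advance equals the rod cross-section area.
Rod cross-section A_rod = π/4 × (223 mm)² = 39060 mm^2
v = Q_pump / A_rod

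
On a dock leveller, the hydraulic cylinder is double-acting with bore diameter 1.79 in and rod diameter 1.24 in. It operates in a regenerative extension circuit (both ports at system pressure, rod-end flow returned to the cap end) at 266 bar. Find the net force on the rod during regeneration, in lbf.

F ≈ 4660 lbf

With equal pressure on both faces, forces on the annular region cancel; the net push is pressure × rod cross-section.
Rod cross-section A_rod = π/4 × (1.24 in)² = 1.208 in^2
F = P × A_rod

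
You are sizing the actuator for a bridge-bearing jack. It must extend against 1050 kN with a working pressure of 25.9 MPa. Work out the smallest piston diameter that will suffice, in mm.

D ≈ 227 mm

Extension force acts on the full piston face: F = P × (π/4)D².
D = √(4F / (πP)) = √(4 × 1050 kN / (π × 25.9 MPa))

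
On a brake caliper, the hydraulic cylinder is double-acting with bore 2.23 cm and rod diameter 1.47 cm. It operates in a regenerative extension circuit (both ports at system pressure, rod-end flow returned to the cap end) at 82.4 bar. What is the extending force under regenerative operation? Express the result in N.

F ≈ 1400 N

With equal pressure on both faces, forces on the annular region cancel; the net push is pressure × rod cross-section.
Rod cross-section A_rod = π/4 × (1.47 cm)² = 1.697 cm^2
F = P × A_rod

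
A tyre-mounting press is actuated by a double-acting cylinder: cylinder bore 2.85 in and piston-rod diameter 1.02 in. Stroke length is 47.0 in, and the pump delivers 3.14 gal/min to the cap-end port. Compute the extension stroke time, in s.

Cap-side area A_cap = π/4 × (2.85 in)² = 6.379 in^2
Swept volume V = A × L; t = V / Q = A·L / Q

t ≈ 24.8 s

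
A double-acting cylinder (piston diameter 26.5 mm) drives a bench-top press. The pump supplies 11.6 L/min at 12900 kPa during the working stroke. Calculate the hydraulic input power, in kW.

W ≈ 2.49 kW

Hydraulic power = P × Q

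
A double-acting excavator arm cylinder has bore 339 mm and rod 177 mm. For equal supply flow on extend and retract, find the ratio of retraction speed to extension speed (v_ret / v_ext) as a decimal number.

v_ret/v_ext ≈ 1.37

Cap-side area A_cap = π/4 × (339 mm)² = 90260 mm^2
Rod-side annular area A_ann = π/4 × (339² − 177²) = 65650 mm^2
For equal Q, v ∝ 1/A, so v_ret/v_ext = A_cap/A_ann.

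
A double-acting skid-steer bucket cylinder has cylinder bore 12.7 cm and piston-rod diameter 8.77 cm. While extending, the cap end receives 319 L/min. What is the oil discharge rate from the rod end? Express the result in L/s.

Q_out ≈ 2.78 L/s

Cap-side area A_cap = π/4 × (12.7 cm)² = 126.7 cm^2
Rod-side annular area A_ann = π/4 × (12.7² − 8.77²) = 66.27 cm^2
Piston speed v = Q_in/A_cap; rod-end outflow Q_out = v × A_ann = Q_in × A_ann/A_cap.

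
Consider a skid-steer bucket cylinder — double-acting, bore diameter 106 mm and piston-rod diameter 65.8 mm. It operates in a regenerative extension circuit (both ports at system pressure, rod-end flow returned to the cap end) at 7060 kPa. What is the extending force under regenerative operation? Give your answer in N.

F ≈ 24000 N

With equal pressure on both faces, forces on the annular region cancel; the net push is pressure × rod cross-section.
Rod cross-section A_rod = π/4 × (65.8 mm)² = 3400 mm^2
F = P × A_rod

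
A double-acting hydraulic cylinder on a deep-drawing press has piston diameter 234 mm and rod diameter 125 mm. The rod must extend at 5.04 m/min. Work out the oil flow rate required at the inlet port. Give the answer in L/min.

Cap-side area A_cap = π/4 × (234 mm)² = 43010 mm^2
Q = A × v

Q ≈ 217 L/min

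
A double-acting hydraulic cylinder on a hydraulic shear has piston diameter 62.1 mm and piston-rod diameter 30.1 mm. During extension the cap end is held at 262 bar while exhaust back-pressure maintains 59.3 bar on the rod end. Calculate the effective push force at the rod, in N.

F ≈ 65600 N

Cap-side area A_cap = π/4 × (62.1 mm)² = 3029 mm^2
Rod-side annular area A_ann = π/4 × (62.1² − 30.1²) = 2317 mm^2
Net thrust = P_cap·A_cap − P_rod·A_ann = 79360 N − 13740 N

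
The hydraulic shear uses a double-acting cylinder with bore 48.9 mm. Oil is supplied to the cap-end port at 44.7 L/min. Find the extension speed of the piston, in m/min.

v ≈ 23.8 m/min

Cap-side area A_cap = π/4 × (48.9 mm)² = 1878 mm^2
v = Q / A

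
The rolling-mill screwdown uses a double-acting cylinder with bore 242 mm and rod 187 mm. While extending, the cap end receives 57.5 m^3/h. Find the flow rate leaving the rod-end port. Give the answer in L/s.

Cap-side area A_cap = π/4 × (242 mm)² = 46000 mm^2
Rod-side annular area A_ann = π/4 × (242² − 187²) = 18530 mm^2
Piston speed v = Q_in/A_cap; rod-end outflow Q_out = v × A_ann = Q_in × A_ann/A_cap.

Q_out ≈ 6.44 L/s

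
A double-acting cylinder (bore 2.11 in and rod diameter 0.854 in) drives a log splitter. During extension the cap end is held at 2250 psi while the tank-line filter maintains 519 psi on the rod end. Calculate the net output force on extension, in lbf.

F ≈ 6350 lbf

Cap-side area A_cap = π/4 × (2.11 in)² = 3.497 in^2
Rod-side annular area A_ann = π/4 × (2.11² − 0.854²) = 2.924 in^2
Net thrust = P_cap·A_cap − P_rod·A_ann = 7868 lbf − 1517 lbf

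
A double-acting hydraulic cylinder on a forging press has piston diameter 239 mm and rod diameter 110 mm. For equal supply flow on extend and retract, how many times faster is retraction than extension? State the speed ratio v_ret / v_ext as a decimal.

Cap-side area A_cap = π/4 × (239 mm)² = 44860 mm^2
Rod-side annular area A_ann = π/4 × (239² − 110²) = 35360 mm^2
For equal Q, v ∝ 1/A, so v_ret/v_ext = A_cap/A_ann.

v_ret/v_ext ≈ 1.27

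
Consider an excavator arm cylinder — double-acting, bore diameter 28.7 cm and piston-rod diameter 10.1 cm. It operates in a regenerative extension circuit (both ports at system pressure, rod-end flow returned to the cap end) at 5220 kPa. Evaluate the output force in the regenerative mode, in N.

F ≈ 41800 N

With equal pressure on both faces, forces on the annular region cancel; the net push is pressure × rod cross-section.
Rod cross-section A_rod = π/4 × (10.1 cm)² = 80.12 cm^2
F = P × A_rod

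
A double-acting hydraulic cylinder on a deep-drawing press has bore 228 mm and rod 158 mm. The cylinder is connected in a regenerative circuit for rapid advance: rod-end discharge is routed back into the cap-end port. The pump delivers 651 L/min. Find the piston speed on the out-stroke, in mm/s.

v ≈ 553 mm/s

In regeneration the rod-end outflow joins the pump flow into the cap end, so the net volume the pump must supply per unit advance equals the rod cross-section area.
Rod cross-section A_rod = π/4 × (158 mm)² = 19610 mm^2
v = Q_pump / A_rod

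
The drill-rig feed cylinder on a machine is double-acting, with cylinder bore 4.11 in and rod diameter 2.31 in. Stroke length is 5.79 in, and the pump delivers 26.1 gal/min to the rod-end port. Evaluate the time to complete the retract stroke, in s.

Rod-side annular area A_ann = π/4 × (4.11² − 2.31²) = 9.076 in^2
Swept volume V = A × L; t = V / Q = A·L / Q

t ≈ 0.523 s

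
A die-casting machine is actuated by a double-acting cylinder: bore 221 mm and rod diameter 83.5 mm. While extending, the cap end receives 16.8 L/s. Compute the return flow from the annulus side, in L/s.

Q_out ≈ 14.4 L/s

Cap-side area A_cap = π/4 × (221 mm)² = 38360 mm^2
Rod-side annular area A_ann = π/4 × (221² − 83.5²) = 32880 mm^2
Piston speed v = Q_in/A_cap; rod-end outflow Q_out = v × A_ann = Q_in × A_ann/A_cap.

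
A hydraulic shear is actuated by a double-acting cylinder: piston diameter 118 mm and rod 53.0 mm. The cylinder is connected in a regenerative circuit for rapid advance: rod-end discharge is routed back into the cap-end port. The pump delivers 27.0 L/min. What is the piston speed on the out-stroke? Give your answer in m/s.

In regeneration the rod-end outflow joins the pump flow into the cap end, so the net volume the pump must supply per unit advance equals the rod cross-section area.
Rod cross-section A_rod = π/4 × (53.0 mm)² = 2206 mm^2
v = Q_pump / A_rod

v ≈ 0.204 m/s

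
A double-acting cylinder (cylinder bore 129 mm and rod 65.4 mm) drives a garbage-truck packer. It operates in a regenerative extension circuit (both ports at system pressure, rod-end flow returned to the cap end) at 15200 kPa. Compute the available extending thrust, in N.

F ≈ 51100 N

With equal pressure on both faces, forces on the annular region cancel; the net push is pressure × rod cross-section.
Rod cross-section A_rod = π/4 × (65.4 mm)² = 3359 mm^2
F = P × A_rod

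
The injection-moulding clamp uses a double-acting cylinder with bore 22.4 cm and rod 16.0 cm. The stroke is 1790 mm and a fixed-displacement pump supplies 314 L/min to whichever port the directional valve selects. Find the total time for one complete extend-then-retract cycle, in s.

Cap-side area A_cap = π/4 × (22.4 cm)² = 394.1 cm^2
Rod-side annular area A_ann = π/4 × (22.4² − 16.0²) = 193.0 cm^2
t_ext = A_cap·L/Q = 13.48 s
t_ret = A_ann·L/Q = 6.602 s
t_cycle = t_ext + t_ret

t ≈ 20.1 s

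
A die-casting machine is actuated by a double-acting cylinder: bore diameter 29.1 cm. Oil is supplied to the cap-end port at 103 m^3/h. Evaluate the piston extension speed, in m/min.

Cap-side area A_cap = π/4 × (29.1 cm)² = 665.1 cm^2
v = Q / A

v ≈ 25.8 m/min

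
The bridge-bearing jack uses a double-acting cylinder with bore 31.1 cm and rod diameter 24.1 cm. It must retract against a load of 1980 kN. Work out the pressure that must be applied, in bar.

Rod-side annular area A_ann = π/4 × (31.1² − 24.1²) = 303.5 cm^2
Retraction: pressure acts on the annular area.
P = F / A = 1980 kN / A

P ≈ 652 bar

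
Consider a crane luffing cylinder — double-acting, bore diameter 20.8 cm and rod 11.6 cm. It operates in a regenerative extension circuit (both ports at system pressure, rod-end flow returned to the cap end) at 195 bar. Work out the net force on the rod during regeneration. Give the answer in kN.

With equal pressure on both faces, forces on the annular region cancel; the net push is pressure × rod cross-section.
Rod cross-section A_rod = π/4 × (11.6 cm)² = 105.7 cm^2
F = P × A_rod

F ≈ 206 kN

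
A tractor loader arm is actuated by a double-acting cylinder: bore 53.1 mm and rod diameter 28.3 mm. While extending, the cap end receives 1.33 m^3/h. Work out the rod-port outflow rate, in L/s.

Cap-side area A_cap = π/4 × (53.1 mm)² = 2215 mm^2
Rod-side annular area A_ann = π/4 × (53.1² − 28.3²) = 1585 mm^2
Piston speed v = Q_in/A_cap; rod-end outflow Q_out = v × A_ann = Q_in × A_ann/A_cap.

Q_out ≈ 0.265 L/s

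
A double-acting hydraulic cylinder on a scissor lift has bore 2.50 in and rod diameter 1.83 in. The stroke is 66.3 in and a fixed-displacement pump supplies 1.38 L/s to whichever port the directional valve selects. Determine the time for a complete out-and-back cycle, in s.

t ≈ 5.66 s

Cap-side area A_cap = π/4 × (2.50 in)² = 4.909 in^2
Rod-side annular area A_ann = π/4 × (2.50² − 1.83²) = 2.279 in^2
t_ext = A_cap·L/Q = 3.865 s
t_ret = A_ann·L/Q = 1.794 s
t_cycle = t_ext + t_ret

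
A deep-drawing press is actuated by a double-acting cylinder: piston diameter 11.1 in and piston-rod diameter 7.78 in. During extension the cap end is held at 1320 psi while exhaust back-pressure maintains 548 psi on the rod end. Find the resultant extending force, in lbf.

F ≈ 1.01e5 lbf

Cap-side area A_cap = π/4 × (11.1 in)² = 96.77 in^2
Rod-side annular area A_ann = π/4 × (11.1² − 7.78²) = 49.23 in^2
Net thrust = P_cap·A_cap − P_rod·A_ann = 1.277e5 lbf − 26980 lbf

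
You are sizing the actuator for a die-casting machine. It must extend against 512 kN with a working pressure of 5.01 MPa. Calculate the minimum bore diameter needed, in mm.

Extension force acts on the full piston face: F = P × (π/4)D².
D = √(4F / (πP)) = √(4 × 512 kN / (π × 5.01 MPa))

D ≈ 361 mm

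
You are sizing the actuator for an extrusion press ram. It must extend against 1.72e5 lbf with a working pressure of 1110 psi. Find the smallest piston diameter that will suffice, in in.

Extension force acts on the full piston face: F = P × (π/4)D².
D = √(4F / (πP)) = √(4 × 1.72e5 lbf / (π × 1110 psi))

D ≈ 14.0 in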